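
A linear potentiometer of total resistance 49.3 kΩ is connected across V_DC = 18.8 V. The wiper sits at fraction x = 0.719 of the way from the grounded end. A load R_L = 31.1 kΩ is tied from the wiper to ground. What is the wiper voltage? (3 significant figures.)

V_out ≈ 10.2 V

The pot divides into 13.85 kΩ above the wiper and 35.45 kΩ below.
R_L loads the lower segment: effective lower R = 16.57 kΩ.
Then V_out = V_DC · 16.57/(13.85 + 16.57) = 10.24 V.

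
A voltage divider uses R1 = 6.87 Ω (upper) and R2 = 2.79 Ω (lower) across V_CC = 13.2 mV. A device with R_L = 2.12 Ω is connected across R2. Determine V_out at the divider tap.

First combine the lower leg with the load: R2 ‖ R_L = 1.205 Ω.
Voltage divider with the loaded lower leg: V_out = 13.2 × 1.205/(6.87 + 1.205) = 13.2 × 0.1492 = 1.969 mV.

V_out ≈ 1.97 mV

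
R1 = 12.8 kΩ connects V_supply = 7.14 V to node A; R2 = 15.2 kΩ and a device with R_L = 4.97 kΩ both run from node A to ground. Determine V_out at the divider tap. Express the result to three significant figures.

V_out ≈ 1.62 V

First combine the lower leg with the load: R2 ‖ R_L = 3.745 kΩ.
Now apply the divider: V_out = 7.14 × 0.2264 = 1.616 V.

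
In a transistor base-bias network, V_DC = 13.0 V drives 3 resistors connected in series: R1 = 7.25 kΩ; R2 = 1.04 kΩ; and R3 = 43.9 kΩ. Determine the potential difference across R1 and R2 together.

V ≈ 2.06 V

Total series resistance ΣR = 7.25 + 1.04 + 43.9 = 52.19 kΩ.
R_{R1..R2} = 7.25 + 1.04 = 8.290 kΩ.
Voltage divider: V = V_DC · (8.290 / 52.19) = 13.0 × 0.1588 = 2.065 V.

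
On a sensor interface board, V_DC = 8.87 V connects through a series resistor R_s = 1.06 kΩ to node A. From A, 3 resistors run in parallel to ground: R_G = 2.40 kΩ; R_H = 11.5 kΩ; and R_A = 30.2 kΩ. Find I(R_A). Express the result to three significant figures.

Equivalent of the parallel group: R_p = 1.863 kΩ.
V_A = 8.87 × 1.863/2.923 = 5.653 V.
Branch current I = V_A/R_A = 5.653/30.2 = 0.1872 mA.

I ≈ 0.187 mA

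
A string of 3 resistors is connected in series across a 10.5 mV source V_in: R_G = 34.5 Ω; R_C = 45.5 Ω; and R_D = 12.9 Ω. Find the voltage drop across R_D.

Series total: ΣR = 34.5 + 45.5 + 12.9 = 92.90 Ω.
Voltage divider: V = V_in · (12.90 / 92.90) = 10.5 × 0.1389 = 1.458 mV.

V ≈ 1.46 mV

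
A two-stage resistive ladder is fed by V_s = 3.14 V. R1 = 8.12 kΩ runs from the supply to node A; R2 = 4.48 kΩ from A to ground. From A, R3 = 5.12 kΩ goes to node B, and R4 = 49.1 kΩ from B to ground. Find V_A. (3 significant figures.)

Looking into the second stage from A: R3 + R4 = 54.22 kΩ appears in parallel with R2.
Effective lower resistance at A: R2 ‖ 54.22 = 4.138 kΩ.
V_A = 3.14 × 4.138/(8.12 + 4.138) = 1.060 V.

V_A ≈ 1.06 V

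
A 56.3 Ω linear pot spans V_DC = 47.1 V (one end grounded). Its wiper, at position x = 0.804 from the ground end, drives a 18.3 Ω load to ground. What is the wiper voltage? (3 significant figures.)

Lower segment x·R_p = 45.27 Ω; upper segment (1−x)·R_p = 11.03 Ω.
(x·R_p) ‖ R_L = 13.03 Ω.
Then V_out = V_DC · 13.03/(11.03 + 13.03) = 25.50 V.

V_out ≈ 25.5 V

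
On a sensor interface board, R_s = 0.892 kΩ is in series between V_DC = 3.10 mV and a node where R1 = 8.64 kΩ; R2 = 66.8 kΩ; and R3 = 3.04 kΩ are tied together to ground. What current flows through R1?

Combine the parallel branches: R_p = (1/8.64 + 1/66.8 + 1/3.04)⁻¹ = 2.176 kΩ.
V_A = 3.10 × 2.176/3.068 = 2.199 mV.
Branch current I = V_A/R1 = 2.199/8.64 = 0.2545 µA.
(Check via current divider: I_total = 1.011 µA; share G_k/ΣG = 0.2518 → same result.)

I ≈ 0.254 µA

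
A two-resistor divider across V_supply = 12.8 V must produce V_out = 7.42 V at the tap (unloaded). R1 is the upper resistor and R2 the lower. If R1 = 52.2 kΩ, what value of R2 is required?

R2 ≈ 72.0 kΩ

The divider ratio is R2/(R1+R2) = 7.42/12.8 = 0.5797.
R2 = R1 · 0.5797/(1 − 0.5797) = 71.99 kΩ.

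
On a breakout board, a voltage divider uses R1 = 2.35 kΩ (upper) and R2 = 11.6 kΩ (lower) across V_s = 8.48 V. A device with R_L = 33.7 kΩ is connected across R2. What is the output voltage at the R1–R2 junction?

The load sits in parallel with R2, giving an effective lower resistance R2' = R2·R_L/(R2+R_L) = 8.630 kΩ.
Now apply the divider: V_out = 8.48 × 0.7860 = 6.665 V.

V_out ≈ 6.66 V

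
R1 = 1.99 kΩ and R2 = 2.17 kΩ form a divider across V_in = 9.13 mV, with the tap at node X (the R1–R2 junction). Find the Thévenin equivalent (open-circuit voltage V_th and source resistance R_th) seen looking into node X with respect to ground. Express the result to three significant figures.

V_th is the unloaded tap voltage: V_in · R2/(R1+R2) = 9.13 × 0.5216 = 4.763 mV.
With V_in suppressed (replaced by a short), R_th = R1 ‖ R2 = (1.990 × 2.17)/(1.990 + 2.17) = 1.038 kΩ.

V_th ≈ 4.76 mV, R_th ≈ 1.04 kΩ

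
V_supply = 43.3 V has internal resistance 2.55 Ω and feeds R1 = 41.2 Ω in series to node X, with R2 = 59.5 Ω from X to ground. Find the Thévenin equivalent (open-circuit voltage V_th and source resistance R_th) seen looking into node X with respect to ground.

R1' = 2.55 + 41.2 = 43.75 Ω (source resistance + R1).
With X open, the divider is unloaded: V_th = 43.3 × 59.5/103.2 = 24.95 V.
With V_supply suppressed (replaced by a short), R_th = R1' ‖ R2 = (43.75 × 59.5)/(43.75 + 59.5) = 25.21 Ω.

V_th ≈ 25.0 V, R_th ≈ 25.2 Ω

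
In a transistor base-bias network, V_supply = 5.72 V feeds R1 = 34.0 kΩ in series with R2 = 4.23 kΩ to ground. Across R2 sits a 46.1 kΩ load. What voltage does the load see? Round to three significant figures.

V_out ≈ 0.585 V

The load sits in parallel with R2, giving an effective lower resistance R2' = R2·R_L/(R2+R_L) = 3.874 kΩ.
Then V_out = V_supply · R2'/(R1 + R2') = 5.72 × 3.874/37.87 = 0.5851 V.
(Unloaded it would be 0.633 V; the load pulls it down.)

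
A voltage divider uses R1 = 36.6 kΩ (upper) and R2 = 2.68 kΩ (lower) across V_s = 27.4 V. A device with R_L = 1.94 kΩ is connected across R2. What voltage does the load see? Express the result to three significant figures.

The load sits in parallel with R2, giving an effective lower resistance R2' = R2·R_L/(R2+R_L) = 1.125 kΩ.
Voltage divider with the loaded lower leg: V_out = 27.4 × 1.125/(36.6 + 1.125) = 27.4 × 0.02983 = 0.8174 V.
(Unloaded it would be 1.87 V; the load pulls it down.)

V_out ≈ 0.817 V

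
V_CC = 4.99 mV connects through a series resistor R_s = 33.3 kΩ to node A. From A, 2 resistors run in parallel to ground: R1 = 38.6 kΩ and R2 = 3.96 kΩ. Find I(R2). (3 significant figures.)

Equivalent of the parallel group: R_p = 3.592 kΩ.
Node voltage V_A = V_CC · R_p/(R_s + R_p) = 4.99 × 0.09735 = 0.4858 mV.
I(R2) = V_A / R2 = 0.4858/3.96 = 0.1227 µA.
(Equivalently: I_total = 0.1353 µA, then current-divider fraction G_k/ΣG = 0.9070.)

I ≈ 0.123 µA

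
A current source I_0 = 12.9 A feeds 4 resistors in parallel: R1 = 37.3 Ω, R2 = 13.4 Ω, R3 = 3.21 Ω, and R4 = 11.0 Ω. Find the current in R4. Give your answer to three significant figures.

I ≈ 2.33 A

ΣG = 1/37.3 + 1/13.4 + 1/3.21 + 1/11.0 = 0.5039.
R4 takes the fraction G_k/ΣG = 0.09091/0.5039 = 0.1804, so I = 12.9 × 0.1804 = 2.327 A.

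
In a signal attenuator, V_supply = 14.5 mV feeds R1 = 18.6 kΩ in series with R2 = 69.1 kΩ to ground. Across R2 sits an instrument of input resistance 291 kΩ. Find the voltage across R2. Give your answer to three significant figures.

R2 ‖ R_L = (69.1 × 291)/(69.1 + 291) = 55.84 kΩ.
Then V_out = V_supply · R2'/(R1 + R2') = 14.5 × 55.84/74.44 = 10.88 mV.

V_out ≈ 10.9 mV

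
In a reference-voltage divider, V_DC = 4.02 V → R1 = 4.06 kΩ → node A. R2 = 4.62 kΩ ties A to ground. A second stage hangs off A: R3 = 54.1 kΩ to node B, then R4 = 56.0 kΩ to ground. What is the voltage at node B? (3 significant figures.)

Node A sees R2 in parallel with the series input of stage 2, R3 + R4 = 110.1 kΩ.
Effective lower resistance at A: R2 ‖ 110.1 = 4.434 kΩ.
So V_A = 4.02 × 0.5220 = 2.098 V.
Then the unloaded second divider: V_B = V_A × R4/(R3+R4) = 2.098 × 0.5086 = 1.067 V.

V_B ≈ 1.07 V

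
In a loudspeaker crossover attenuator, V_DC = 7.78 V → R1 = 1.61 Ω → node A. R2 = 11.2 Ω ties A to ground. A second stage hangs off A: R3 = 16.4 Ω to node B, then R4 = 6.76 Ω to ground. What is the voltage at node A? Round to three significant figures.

V_A ≈ 6.41 V

The second stage (R3 + R4 = 23.16 Ω) loads node A in parallel with R2.
Effective lower resistance at A: R2 ‖ 23.16 = 7.549 Ω.
V_A = 7.78 × 7.549/(1.61 + 7.549) = 6.412 V.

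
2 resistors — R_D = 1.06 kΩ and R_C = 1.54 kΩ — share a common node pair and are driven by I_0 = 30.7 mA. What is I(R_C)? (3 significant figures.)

With just two branches, the current splits inversely with resistance.
I(R_C) = 30.7 × 1.06/(1.06 + 1.54) = 30.7 × 0.4077 = 12.52 mA.

I ≈ 12.5 mA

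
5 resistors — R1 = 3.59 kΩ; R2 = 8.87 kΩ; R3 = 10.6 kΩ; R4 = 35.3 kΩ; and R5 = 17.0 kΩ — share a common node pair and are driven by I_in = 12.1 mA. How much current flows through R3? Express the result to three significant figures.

Total conductance ΣG = 1/3.59 + 1/8.87 + 1/10.6 + 1/35.3 + 1/17.0 = 0.5728 (units of 1/kΩ).
Current divider: I(R3) = I_in · G_k/ΣG = 12.1 × (0.09434/0.5728) = 12.1 × 0.1647 = 1.993 mA.

I ≈ 1.99 mA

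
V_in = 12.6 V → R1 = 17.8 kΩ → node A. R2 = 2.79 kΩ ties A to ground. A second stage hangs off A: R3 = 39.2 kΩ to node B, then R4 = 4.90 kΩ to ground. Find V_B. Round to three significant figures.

V_B ≈ 0.180 V

Node A sees R2 in parallel with the series input of stage 2, R3 + R4 = 44.10 kΩ.
Effective lower resistance at A: R2 ‖ 44.10 = 2.624 kΩ.
V_A = 12.6 × 2.624/(17.8 + 2.624) = 1.619 V.
V_B = V_A × 0.1111 = 0.1799 V.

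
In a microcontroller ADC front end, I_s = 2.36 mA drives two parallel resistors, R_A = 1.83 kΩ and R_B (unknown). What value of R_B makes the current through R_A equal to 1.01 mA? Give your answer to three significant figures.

Two-branch current divider: I_A = I_s · R_B/(R_A + R_B).
With f = 0.4280, R_B = R_A · f/(1−f) = 1.83 × 0.7481 = 1.369 kΩ.

R_B ≈ 1.37 kΩ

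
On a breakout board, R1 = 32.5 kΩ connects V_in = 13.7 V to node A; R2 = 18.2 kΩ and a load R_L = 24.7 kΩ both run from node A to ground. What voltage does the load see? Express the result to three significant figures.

The load sits in parallel with R2, giving an effective lower resistance R2' = R2·R_L/(R2+R_L) = 10.48 kΩ.
Now apply the divider: V_out = 13.7 × 0.2438 = 3.340 V.

V_out ≈ 3.34 V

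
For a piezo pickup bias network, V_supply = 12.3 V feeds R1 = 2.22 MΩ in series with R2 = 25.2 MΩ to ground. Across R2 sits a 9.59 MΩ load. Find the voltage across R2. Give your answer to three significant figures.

V_out ≈ 9.32 V

The load sits in parallel with R2, giving an effective lower resistance R2' = R2·R_L/(R2+R_L) = 6.946 MΩ.
Now apply the divider: V_out = 12.3 × 0.7578 = 9.321 V.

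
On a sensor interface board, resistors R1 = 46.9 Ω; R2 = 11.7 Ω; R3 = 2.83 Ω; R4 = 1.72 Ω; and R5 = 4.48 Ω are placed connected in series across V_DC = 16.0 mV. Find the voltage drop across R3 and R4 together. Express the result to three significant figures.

V ≈ 1.08 mV

ΣR = 46.9 + 11.7 + 2.83 + 1.72 + 4.48 = 67.63 Ω.
R_{R3..R4} = 2.83 + 1.72 = 4.550 Ω.
Voltage divider: V = V_DC · (4.550 / 67.63) = 16.0 × 0.06728 = 1.076 mV.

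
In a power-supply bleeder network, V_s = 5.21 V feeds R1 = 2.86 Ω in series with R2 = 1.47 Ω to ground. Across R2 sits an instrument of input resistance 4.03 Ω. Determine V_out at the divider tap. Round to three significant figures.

V_out ≈ 1.43 V

First combine the lower leg with the load: R2 ‖ R_L = 1.077 Ω.
Then V_out = V_s · R2'/(R1 + R2') = 5.21 × 1.077/3.937 = 1.425 V.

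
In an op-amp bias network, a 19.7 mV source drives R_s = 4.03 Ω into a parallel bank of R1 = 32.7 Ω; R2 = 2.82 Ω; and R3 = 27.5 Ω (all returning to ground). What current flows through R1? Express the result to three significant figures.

I ≈ 0.223 mA

Parallel bank: R_p = 1/(1/32.7 + 1/2.82 + 1/27.5) = 2.372 Ω.
Node voltage V_A = V_DC · R_p/(R_s + R_p) = 19.7 × 0.3705 = 7.299 mV.
Branch current I = V_A/R1 = 7.299/32.7 = 0.2232 mA.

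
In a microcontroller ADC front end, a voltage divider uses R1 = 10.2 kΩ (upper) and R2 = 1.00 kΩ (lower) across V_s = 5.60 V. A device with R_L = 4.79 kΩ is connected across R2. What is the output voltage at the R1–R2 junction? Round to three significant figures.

The load sits in parallel with R2, giving an effective lower resistance R2' = R2·R_L/(R2+R_L) = 0.8273 kΩ.
Now apply the divider: V_out = 5.60 × 0.07502 = 0.4201 V.

V_out ≈ 0.420 V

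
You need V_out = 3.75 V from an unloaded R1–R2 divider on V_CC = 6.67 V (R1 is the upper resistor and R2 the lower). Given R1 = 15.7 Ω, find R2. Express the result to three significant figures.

Required fraction k = V_out/V_CC = 0.5622.
R2 = R1 · 0.5622/(1 − 0.5622) = 20.16 Ω.

R2 ≈ 20.2 Ω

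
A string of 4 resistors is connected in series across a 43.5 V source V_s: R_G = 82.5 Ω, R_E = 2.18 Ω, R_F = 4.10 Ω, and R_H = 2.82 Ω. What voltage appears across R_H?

V ≈ 1.34 V

ΣR = 82.5 + 2.18 + 4.10 + 2.82 = 91.60 Ω.
Voltage divider: V = V_s · (2.820 / 91.60) = 43.5 × 0.03079 = 1.339 V.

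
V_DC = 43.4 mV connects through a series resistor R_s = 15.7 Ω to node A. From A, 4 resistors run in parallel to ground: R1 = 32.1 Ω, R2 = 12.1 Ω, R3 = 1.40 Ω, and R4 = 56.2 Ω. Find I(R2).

Equivalent of the parallel group: R_p = 1.182 Ω.
Node voltage V_A = V_DC · R_p/(R_s + R_p) = 43.4 × 0.07003 = 3.039 mV.
I(R2) = V_A / R2 = 3.039/12.1 = 0.2512 mA.
(Check via current divider: I_total = 2.571 mA; share G_k/ΣG = 0.09770 → same result.)

I ≈ 0.251 mA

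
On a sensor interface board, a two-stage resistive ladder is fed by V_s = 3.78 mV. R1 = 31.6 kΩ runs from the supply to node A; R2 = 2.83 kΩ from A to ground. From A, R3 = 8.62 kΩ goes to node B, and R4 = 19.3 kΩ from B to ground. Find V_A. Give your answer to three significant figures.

V_A ≈ 0.284 mV

Looking into the second stage from A: R3 + R4 = 27.92 kΩ appears in parallel with R2.
R2 ‖ (R3+R4) = 2.570 kΩ.
First divider: V_A = V_s · 2.570/(31.6 + 2.570) = 0.2843 mV.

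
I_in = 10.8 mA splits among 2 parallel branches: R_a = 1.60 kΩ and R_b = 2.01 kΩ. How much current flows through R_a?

With just two branches, the current splits inversely with resistance.
I(R_a) = 10.8 × 2.01/(1.60 + 2.01) = 10.8 × 0.5568 = 6.013 mA.

I ≈ 6.01 mA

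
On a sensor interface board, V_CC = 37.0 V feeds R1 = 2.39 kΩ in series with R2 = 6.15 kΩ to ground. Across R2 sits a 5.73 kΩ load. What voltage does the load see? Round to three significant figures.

R2 ‖ R_L = (6.15 × 5.73)/(6.15 + 5.73) = 2.966 kΩ.
Then V_out = V_CC · R2'/(R1 + R2') = 37.0 × 2.966/5.356 = 20.49 V.
(Unloaded it would be 26.6 V; the load pulls it down.)

V_out ≈ 20.5 V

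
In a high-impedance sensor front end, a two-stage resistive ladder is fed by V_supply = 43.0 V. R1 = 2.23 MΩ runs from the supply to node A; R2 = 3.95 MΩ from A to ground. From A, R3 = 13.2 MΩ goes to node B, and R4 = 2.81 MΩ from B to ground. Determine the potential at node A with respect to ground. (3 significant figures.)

V_A ≈ 25.2 V

The second stage (R3 + R4 = 16.01 MΩ) loads node A in parallel with R2.
R2 ‖ (R3+R4) = 3.168 MΩ.
First divider: V_A = V_supply · 3.168/(2.23 + 3.168) = 25.24 V.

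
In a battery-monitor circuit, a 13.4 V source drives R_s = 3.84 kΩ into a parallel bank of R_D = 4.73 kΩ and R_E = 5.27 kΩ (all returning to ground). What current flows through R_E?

Parallel bank: R_p = 1/(1/4.73 + 1/5.27) = 2.493 kΩ.
Node voltage V_A = V_s · R_p/(R_s + R_p) = 13.4 × 0.3936 = 5.275 V.
I(R_E) = V_A / R_E = 5.275/5.27 = 1.001 mA.
(Check via current divider: I_total = 2.116 mA; share G_k/ΣG = 0.4730 → same result.)

I ≈ 1.00 mA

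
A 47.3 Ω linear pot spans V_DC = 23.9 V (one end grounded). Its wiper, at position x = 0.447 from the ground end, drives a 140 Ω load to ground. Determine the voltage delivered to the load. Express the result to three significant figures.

V_out ≈ 9.86 V

Split the track: R_lower = x·R_p = 21.14 Ω, R_upper = (1−x)·R_p = 26.16 Ω.
R_L loads the lower segment: effective lower R = 18.37 Ω.
Loaded-divider output: V_out = 23.9 × 0.4125 = 9.860 V.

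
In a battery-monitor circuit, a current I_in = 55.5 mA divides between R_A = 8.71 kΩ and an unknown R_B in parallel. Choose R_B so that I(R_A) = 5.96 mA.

R_B ≈ 1.05 kΩ

Two-branch current divider: I_A = I_in · R_B/(R_A + R_B).
With f = 0.1074, R_B = R_A · f/(1−f) = 8.71 × 0.1203 = 1.048 kΩ.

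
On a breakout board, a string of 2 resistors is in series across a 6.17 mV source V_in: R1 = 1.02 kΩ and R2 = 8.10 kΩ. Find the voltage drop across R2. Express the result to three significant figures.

Total series resistance ΣR = 1.02 + 8.10 = 9.120 kΩ.
Voltage divider: V = V_in · (8.100 / 9.120) = 6.17 × 0.8882 = 5.480 mV.

V ≈ 5.48 mV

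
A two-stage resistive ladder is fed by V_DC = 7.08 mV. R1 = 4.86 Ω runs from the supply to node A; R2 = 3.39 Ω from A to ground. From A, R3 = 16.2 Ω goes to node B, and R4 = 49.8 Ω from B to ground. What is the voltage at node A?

V_A ≈ 2.82 mV

Looking into the second stage from A: R3 + R4 = 66.00 Ω appears in parallel with R2.
Effective lower resistance at A: R2 ‖ 66.00 = 3.224 Ω.
First divider: V_A = V_DC · 3.224/(4.86 + 3.224) = 2.824 mV.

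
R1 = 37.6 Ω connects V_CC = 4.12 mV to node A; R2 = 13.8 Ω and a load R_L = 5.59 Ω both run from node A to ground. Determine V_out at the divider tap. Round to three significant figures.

V_out ≈ 0.394 mV

R2 ‖ R_L = (13.8 × 5.59)/(13.8 + 5.59) = 3.978 Ω.
Then V_out = V_CC · R2'/(R1 + R2') = 4.12 × 3.978/41.58 = 0.3942 mV.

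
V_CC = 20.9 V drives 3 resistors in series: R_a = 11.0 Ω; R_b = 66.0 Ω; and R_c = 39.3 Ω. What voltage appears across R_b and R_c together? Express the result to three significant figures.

Series total: ΣR = 11.0 + 66.0 + 39.3 = 116.3 Ω.
R_{R_b..R_c} = 66.0 + 39.3 = 105.3 Ω.
By the voltage-divider rule, V = 20.9 × 105.3/116.3 = 18.92 V.

V ≈ 18.9 V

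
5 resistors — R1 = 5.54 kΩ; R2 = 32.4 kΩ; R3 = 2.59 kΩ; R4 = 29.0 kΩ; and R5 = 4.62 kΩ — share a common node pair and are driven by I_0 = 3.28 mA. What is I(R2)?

I ≈ 0.119 mA

Total conductance ΣG = 1/5.54 + 1/32.4 + 1/2.59 + 1/29.0 + 1/4.62 = 0.8484 (units of 1/kΩ).
R2 takes the fraction G_k/ΣG = 0.03086/0.8484 = 0.03638, so I = 3.28 × 0.03638 = 0.1193 mA.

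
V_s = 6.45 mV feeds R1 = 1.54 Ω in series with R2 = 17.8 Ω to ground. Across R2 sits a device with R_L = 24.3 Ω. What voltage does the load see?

The load sits in parallel with R2, giving an effective lower resistance R2' = R2·R_L/(R2+R_L) = 10.27 Ω.
Then V_out = V_s · R2'/(R1 + R2') = 6.45 × 10.27/11.81 = 5.609 mV.
(Unloaded it would be 5.94 mV; the load pulls it down.)

V_out ≈ 5.61 mV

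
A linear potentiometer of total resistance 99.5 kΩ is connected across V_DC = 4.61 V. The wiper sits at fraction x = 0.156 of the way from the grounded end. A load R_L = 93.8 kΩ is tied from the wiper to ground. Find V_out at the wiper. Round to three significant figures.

V_out ≈ 0.631 V

Split the track: R_lower = x·R_p = 15.52 kΩ, R_upper = (1−x)·R_p = 83.98 kΩ.
(x·R_p) ‖ R_L = 13.32 kΩ.
V_out = 4.61 × 13.32/(83.98 + 13.32) = 0.6310 V.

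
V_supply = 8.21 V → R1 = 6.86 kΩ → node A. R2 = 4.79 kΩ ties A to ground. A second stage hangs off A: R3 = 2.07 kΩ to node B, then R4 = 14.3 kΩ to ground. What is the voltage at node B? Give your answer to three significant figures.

V_B ≈ 2.52 V

The second stage (R3 + R4 = 16.37 kΩ) loads node A in parallel with R2.
R2 ‖ (R3+R4) = 3.706 kΩ.
So V_A = 8.21 × 0.3507 = 2.879 V.
V_B = V_A × 0.8735 = 2.515 V.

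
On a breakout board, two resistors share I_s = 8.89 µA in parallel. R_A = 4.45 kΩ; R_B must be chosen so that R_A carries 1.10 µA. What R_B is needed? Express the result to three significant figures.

R_B ≈ 0.628 kΩ

The fraction through R_A equals R_B/(R_A+R_B).
With f = 0.1237, R_B = R_A · f/(1−f) = 4.45 × 0.1412 = 0.6284 kΩ.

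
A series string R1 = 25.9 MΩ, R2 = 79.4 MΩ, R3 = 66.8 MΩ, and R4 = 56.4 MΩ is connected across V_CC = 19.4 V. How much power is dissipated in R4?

P ≈ 0.407 µW

The common current is I = 19.4/228.5 = 0.08490 µA.
P = I²R = 0.007208 × 56.4 = 0.4065 µW.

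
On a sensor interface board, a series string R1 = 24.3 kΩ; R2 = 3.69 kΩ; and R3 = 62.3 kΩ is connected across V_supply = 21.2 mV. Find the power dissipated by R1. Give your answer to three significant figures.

ΣR = 90.29 kΩ → I = 21.2/90.29 = 0.2348 µA.
P = I²R = 0.05513 × 24.3 = 1.340 nW.

P ≈ 1.34 nW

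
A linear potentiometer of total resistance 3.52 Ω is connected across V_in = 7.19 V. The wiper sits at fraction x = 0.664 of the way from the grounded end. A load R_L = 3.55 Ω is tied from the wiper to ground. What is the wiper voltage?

V_out ≈ 3.91 V

Lower segment x·R_p = 2.337 Ω; upper segment (1−x)·R_p = 1.183 Ω.
R_L loads the lower segment: effective lower R = 1.409 Ω.
V_out = 7.19 × 1.409/(1.183 + 1.409) = 3.909 V.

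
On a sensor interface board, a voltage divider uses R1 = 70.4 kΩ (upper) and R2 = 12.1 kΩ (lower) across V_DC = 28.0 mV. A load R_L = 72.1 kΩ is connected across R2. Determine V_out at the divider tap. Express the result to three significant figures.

First combine the lower leg with the load: R2 ‖ R_L = 10.36 kΩ.
Voltage divider with the loaded lower leg: V_out = 28.0 × 10.36/(70.4 + 10.36) = 28.0 × 0.1283 = 3.592 mV.

V_out ≈ 3.59 mV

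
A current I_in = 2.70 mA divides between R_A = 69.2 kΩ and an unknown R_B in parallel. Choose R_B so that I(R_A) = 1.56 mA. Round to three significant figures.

The fraction through R_A equals R_B/(R_A+R_B).
1.56/2.70 = R_B/(R_A + R_B) → R_B = R_A · (0.5778)/(1 − 0.5778) = 69.2 × 1.368 = 94.69 kΩ.

R_B ≈ 94.7 kΩ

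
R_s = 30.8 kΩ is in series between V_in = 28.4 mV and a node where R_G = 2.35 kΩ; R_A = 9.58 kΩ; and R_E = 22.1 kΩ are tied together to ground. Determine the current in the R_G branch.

Combine the parallel branches: R_p = (1/2.35 + 1/9.58 + 1/22.1)⁻¹ = 1.739 kΩ.
V_A = 28.4 × 1.739/32.54 = 1.517 mV.
I(R_G) = V_A / R_G = 1.517/2.35 = 0.6457 µA.

I ≈ 0.646 µA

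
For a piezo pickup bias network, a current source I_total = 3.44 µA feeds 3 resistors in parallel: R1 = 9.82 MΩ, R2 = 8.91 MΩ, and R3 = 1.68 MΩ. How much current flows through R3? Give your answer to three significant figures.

I ≈ 2.53 µA

Total conductance ΣG = 1/9.82 + 1/8.91 + 1/1.68 = 0.8093 (units of 1/MΩ).
R3 takes the fraction G_k/ΣG = 0.5952/0.8093 = 0.7355, so I = 3.44 × 0.7355 = 2.530 µA.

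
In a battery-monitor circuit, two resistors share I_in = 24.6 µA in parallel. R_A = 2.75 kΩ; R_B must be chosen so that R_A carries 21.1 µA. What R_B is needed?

The fraction through R_A equals R_B/(R_A+R_B).
21.1/24.6 = R_B/(R_A + R_B) → R_B = R_A · (0.8577)/(1 − 0.8577) = 2.75 × 6.029 = 16.58 kΩ.

R_B ≈ 16.6 kΩ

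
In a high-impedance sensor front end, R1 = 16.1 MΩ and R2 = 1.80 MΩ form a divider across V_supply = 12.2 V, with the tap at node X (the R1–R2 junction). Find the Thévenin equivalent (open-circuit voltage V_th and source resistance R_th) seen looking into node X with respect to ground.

V_th ≈ 1.23 V, R_th ≈ 1.62 MΩ

V_th is the unloaded tap voltage: V_supply · R2/(R1+R2) = 12.2 × 0.1006 = 1.227 V.
Looking into X with the source shorted: R_th = R1·R2/(R1+R2) = 16.10 × 1.80/17.90 = 1.619 MΩ.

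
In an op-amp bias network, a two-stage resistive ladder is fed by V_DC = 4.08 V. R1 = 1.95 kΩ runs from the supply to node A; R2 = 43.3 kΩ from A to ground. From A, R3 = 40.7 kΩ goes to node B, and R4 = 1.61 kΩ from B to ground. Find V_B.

Looking into the second stage from A: R3 + R4 = 42.31 kΩ appears in parallel with R2.
R2 ‖ (R3+R4) = 21.40 kΩ.
V_A = 4.08 × 21.40/(1.95 + 21.40) = 3.739 V.
V_B = V_A × 0.03805 = 0.1423 V.

V_B ≈ 0.142 V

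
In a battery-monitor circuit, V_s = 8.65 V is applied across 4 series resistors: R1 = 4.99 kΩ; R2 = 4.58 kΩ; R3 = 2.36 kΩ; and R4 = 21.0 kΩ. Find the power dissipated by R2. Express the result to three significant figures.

P ≈ 0.316 mW

The common current is I = 8.65/32.93 = 0.2627 mA.
V(R2) = I·R = 1.203 V; P = V·I = 1.203 × 0.2627 = 0.3160 mW.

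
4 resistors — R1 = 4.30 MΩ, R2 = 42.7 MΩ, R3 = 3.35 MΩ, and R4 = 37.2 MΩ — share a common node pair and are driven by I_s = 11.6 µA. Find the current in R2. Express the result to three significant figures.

I ≈ 0.467 µA

Conductances: ΣG = 1/4.30 + 1/42.7 + 1/3.35 + 1/37.2 = 0.5814 (1/MΩ).
By the current-divider rule, I = I_s · G_k/ΣG = 11.6 × 0.04028 = 0.4673 µA.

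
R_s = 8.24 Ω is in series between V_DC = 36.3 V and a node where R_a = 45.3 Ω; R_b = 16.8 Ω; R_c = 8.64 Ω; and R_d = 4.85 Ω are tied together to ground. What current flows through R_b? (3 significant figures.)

Equivalent of the parallel group: R_p = 2.478 Ω.
V_A = 36.3 × 2.478/10.72 = 8.393 V.
I(R_b) = V_A / R_b = 8.393/16.8 = 0.4996 A.
(Equivalently: I_total = 3.387 A, then current-divider fraction G_k/ΣG = 0.1475.)

I ≈ 0.500 A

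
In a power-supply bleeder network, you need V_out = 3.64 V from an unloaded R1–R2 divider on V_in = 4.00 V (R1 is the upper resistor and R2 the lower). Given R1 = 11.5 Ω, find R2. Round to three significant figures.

The divider ratio is R2/(R1+R2) = 3.64/4.00 = 0.9100.
R2 = R1 · 0.9100/(1 − 0.9100) = 116.3 Ω.

R2 ≈ 116 Ω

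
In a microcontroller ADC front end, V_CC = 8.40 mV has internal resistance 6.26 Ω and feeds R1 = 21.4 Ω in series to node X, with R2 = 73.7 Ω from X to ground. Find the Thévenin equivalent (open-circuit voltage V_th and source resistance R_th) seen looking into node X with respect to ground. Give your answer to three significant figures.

R1' = 6.26 + 21.4 = 27.66 Ω (source resistance + R1).
Open-circuit (no load on X): V_th = V_CC · R2/(R1' + R2) = 8.40 × 73.7/(27.66 + 73.7) = 6.108 mV.
Zeroing V_CC shorts the top of R1' to ground, so R_th = R1' ‖ R2 = 20.11 Ω.

V_th ≈ 6.11 mV, R_th ≈ 20.1 Ω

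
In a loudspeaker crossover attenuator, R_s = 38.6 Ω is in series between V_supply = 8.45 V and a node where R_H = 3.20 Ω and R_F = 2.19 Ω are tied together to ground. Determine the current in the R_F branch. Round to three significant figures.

I ≈ 0.126 A

Combine the parallel branches: R_p = (1/3.20 + 1/2.19)⁻¹ = 1.300 Ω.
V_A by voltage divider: V_A = 8.45 × 1.300/(38.6 + 1.300) = 0.2754 V.
Branch current I = V_A/R_F = 0.2754/2.19 = 0.1257 A.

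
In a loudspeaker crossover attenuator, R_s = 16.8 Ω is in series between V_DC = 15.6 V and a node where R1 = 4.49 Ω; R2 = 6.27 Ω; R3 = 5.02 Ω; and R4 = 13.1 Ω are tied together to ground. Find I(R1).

I ≈ 0.288 A

Equivalent of the parallel group: R_p = 1.520 Ω.
V_A = 15.6 × 1.520/18.32 = 1.295 V.
I(R1) = V_A / R1 = 1.295/4.49 = 0.2883 A.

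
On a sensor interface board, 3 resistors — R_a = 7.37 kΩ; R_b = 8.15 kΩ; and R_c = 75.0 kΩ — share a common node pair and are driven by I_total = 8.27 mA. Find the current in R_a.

I ≈ 4.13 mA

Conductances: ΣG = 1/7.37 + 1/8.15 + 1/75.0 = 0.2717 (1/kΩ).
By the current-divider rule, I = I_total · G_k/ΣG = 8.27 × 0.4994 = 4.130 mA.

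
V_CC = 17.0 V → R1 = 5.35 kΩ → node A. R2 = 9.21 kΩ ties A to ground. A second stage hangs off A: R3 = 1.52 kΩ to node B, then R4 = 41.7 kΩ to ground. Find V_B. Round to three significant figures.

V_B ≈ 9.62 V

The second stage (R3 + R4 = 43.22 kΩ) loads node A in parallel with R2.
R2 ‖ (R3+R4) = 7.592 kΩ.
First divider: V_A = V_CC · 7.592/(5.35 + 7.592) = 9.973 V.
V_B = V_A × 0.9648 = 9.622 V.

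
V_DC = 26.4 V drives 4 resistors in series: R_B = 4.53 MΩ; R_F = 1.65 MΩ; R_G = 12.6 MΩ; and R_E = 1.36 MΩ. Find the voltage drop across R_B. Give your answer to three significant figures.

V ≈ 5.94 V

ΣR = 4.53 + 1.65 + 12.6 + 1.36 = 20.14 MΩ.
Voltage divider: V = V_DC · (4.530 / 20.14) = 26.4 × 0.2249 = 5.938 V.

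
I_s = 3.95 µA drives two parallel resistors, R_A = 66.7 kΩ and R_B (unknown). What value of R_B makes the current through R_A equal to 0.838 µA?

Two-branch current divider: I_A = I_s · R_B/(R_A + R_B).
0.838/3.95 = R_B/(R_A + R_B) → R_B = R_A · (0.2122)/(1 − 0.2122) = 66.7 × 0.2693 = 17.96 kΩ.

R_B ≈ 18.0 kΩ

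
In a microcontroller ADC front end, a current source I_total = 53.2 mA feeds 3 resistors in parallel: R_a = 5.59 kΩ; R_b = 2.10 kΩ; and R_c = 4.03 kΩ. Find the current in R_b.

ΣG = 1/5.59 + 1/2.10 + 1/4.03 = 0.9032.
Current divider: I(R_b) = I_total · G_k/ΣG = 53.2 × (0.4762/0.9032) = 53.2 × 0.5272 = 28.05 mA.

I ≈ 28.0 mA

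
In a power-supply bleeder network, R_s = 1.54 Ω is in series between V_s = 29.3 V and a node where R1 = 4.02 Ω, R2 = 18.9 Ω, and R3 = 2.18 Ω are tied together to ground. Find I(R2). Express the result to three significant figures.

I ≈ 0.714 A

Combine the parallel branches: R_p = (1/4.02 + 1/18.9 + 1/2.18)⁻¹ = 1.315 Ω.
V_A by voltage divider: V_A = 29.3 × 1.315/(1.54 + 1.315) = 13.50 V.
I(R2) = V_A / R2 = 13.50/18.9 = 0.7141 A.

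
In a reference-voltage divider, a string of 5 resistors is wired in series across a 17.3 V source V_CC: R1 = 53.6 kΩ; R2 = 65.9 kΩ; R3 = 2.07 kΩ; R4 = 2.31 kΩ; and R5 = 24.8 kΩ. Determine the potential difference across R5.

V ≈ 2.89 V

Total series resistance ΣR = 53.6 + 65.9 + 2.07 + 2.31 + 24.8 = 148.7 kΩ.
V = V_CC · R/ΣR = 17.3 × 0.1668 = 2.886 V.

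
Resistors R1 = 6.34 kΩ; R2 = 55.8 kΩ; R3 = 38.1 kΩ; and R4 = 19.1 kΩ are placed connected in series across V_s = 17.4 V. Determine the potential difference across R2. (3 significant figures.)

V ≈ 8.14 V

Series total: ΣR = 6.34 + 55.8 + 38.1 + 19.1 = 119.3 kΩ.
By the voltage-divider rule, V = 17.4 × 55.80/119.3 = 8.136 V.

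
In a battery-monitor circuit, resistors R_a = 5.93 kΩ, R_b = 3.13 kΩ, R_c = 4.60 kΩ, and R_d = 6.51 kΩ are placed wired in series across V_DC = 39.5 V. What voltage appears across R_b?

V ≈ 6.13 V

Total series resistance ΣR = 5.93 + 3.13 + 4.60 + 6.51 = 20.17 kΩ.
Voltage divider: V = V_DC · (3.130 / 20.17) = 39.5 × 0.1552 = 6.130 V.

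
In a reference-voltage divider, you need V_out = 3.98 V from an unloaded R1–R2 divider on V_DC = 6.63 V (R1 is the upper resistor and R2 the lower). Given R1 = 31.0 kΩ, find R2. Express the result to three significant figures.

R2 ≈ 46.6 kΩ

V_out/V_DC = R2/(R1+R2) = 0.6003.
So R2 = R1 · V_out/(V_DC − V_out) = 31.0 × 3.98/(6.63 − 3.98) = 31.0 × 1.502 = 46.56 kΩ.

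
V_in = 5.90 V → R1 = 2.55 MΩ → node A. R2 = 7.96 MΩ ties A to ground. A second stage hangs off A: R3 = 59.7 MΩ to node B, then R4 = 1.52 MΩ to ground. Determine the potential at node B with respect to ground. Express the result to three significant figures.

V_B ≈ 0.108 V

The second stage (R3 + R4 = 61.22 MΩ) loads node A in parallel with R2.
R2 ‖ (R3+R4) = 7.044 MΩ.
V_A = 5.90 × 7.044/(2.55 + 7.044) = 4.332 V.
Stage 2 is unloaded, so V_B = V_A · R4/(R3+R4) = 4.332 × 1.52/61.22 = 0.1076 V.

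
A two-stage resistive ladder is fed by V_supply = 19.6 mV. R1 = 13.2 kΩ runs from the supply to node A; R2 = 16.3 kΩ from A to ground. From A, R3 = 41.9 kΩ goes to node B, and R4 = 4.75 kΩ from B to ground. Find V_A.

Node A sees R2 in parallel with the series input of stage 2, R3 + R4 = 46.65 kΩ.
Effective lower resistance at A: R2 ‖ 46.65 = 12.08 kΩ.
So V_A = 19.6 × 0.4778 = 9.366 mV.

V_A ≈ 9.37 mV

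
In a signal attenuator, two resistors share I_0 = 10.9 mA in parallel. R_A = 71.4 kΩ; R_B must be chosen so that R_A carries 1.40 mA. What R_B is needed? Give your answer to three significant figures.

In a two-way split, I_A/I_0 = R_B/(R_A + R_B).
With f = 0.1284, R_B = R_A · f/(1−f) = 71.4 × 0.1474 = 10.52 kΩ.

R_B ≈ 10.5 kΩ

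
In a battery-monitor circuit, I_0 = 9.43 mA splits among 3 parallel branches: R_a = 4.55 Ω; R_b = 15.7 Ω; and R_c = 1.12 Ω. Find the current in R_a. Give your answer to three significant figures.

Total conductance ΣG = 1/4.55 + 1/15.7 + 1/1.12 = 1.176 (units of 1/Ω).
By the current-divider rule, I = I_0 · G_k/ΣG = 9.43 × 0.1868 = 1.762 mA.

I ≈ 1.76 mA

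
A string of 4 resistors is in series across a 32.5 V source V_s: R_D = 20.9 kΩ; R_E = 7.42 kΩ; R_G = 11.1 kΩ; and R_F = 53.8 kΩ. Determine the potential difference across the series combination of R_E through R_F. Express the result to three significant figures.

ΣR = 20.9 + 7.42 + 11.1 + 53.8 = 93.22 kΩ.
R_{R_E..R_F} = 7.42 + 11.1 + 53.8 = 72.32 kΩ.
V = V_s · R/ΣR = 32.5 × 0.7758 = 25.21 V.

V ≈ 25.2 V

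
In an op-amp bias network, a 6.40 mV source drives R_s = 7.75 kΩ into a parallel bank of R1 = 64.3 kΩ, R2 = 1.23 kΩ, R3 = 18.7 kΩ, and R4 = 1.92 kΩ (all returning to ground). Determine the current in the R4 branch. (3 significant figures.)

I ≈ 0.281 µA

Equivalent of the parallel group: R_p = 0.7128 kΩ.
Node voltage V_A = V_supply · R_p/(R_s + R_p) = 6.40 × 0.08423 = 0.5391 mV.
Branch current I = V_A/R4 = 0.5391/1.92 = 0.2808 µA.
(Equivalently: I_total = 0.7562 µA, then current-divider fraction G_k/ΣG = 0.3713.)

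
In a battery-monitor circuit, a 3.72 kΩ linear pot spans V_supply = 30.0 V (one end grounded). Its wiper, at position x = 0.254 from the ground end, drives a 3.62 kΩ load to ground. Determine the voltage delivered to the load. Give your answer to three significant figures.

V_out ≈ 6.38 V

The pot divides into 2.775 kΩ above the wiper and 0.9449 kΩ below.
(x·R_p) ‖ R_L = 0.7493 kΩ.
V_out = 30.0 × 0.7493/(2.775 + 0.7493) = 6.378 V.
(Unloaded: V_out = x·V_supply = 7.62 V.)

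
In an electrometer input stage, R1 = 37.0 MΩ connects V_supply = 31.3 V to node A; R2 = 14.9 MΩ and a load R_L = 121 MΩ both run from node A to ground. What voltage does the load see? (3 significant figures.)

V_out ≈ 8.26 V

First combine the lower leg with the load: R2 ‖ R_L = 13.27 MΩ.
Now apply the divider: V_out = 31.3 × 0.2639 = 8.261 V.
(Unloaded it would be 8.99 V; the load pulls it down.)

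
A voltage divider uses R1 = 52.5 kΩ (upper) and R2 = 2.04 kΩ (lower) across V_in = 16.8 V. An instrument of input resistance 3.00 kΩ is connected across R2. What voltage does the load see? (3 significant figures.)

V_out ≈ 0.380 V

The load sits in parallel with R2, giving an effective lower resistance R2' = R2·R_L/(R2+R_L) = 1.214 kΩ.
Now apply the divider: V_out = 16.8 × 0.02261 = 0.3798 V.
(Unloaded it would be 0.628 V; the load pulls it down.)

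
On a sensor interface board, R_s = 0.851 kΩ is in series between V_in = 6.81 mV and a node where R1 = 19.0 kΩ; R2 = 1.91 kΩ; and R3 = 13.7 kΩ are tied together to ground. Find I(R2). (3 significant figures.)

I ≈ 2.30 µA

Equivalent of the parallel group: R_p = 1.540 kΩ.
V_A by voltage divider: V_A = 6.81 × 1.540/(0.851 + 1.540) = 4.387 mV.
I(R2) = V_A / R2 = 4.387/1.91 = 2.297 µA.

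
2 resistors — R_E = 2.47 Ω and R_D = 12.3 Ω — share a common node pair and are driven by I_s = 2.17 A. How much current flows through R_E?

With just two branches, the current splits inversely with resistance.
I(R_E) = 2.17 × 12.3/(2.47 + 12.3) = 2.17 × 0.8328 = 1.807 A.

I ≈ 1.81 A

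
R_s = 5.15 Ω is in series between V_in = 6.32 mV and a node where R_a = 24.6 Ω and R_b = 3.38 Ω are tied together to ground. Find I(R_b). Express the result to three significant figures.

Parallel bank: R_p = 1/(1/24.6 + 1/3.38) = 2.972 Ω.
V_A by voltage divider: V_A = 6.32 × 2.972/(5.15 + 2.972) = 2.312 mV.
Branch current I = V_A/R_b = 2.312/3.38 = 0.6842 mA.

I ≈ 0.684 mA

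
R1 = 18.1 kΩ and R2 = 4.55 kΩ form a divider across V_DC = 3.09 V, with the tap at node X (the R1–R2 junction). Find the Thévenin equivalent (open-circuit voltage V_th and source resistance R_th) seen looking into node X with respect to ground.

V_th ≈ 0.621 V, R_th ≈ 3.64 kΩ

Open-circuit (no load on X): V_th = V_DC · R2/(R1 + R2) = 3.09 × 4.55/(18.10 + 4.55) = 0.6207 V.
Zeroing V_DC shorts the top of R1 to ground, so R_th = R1 ‖ R2 = 3.636 kΩ.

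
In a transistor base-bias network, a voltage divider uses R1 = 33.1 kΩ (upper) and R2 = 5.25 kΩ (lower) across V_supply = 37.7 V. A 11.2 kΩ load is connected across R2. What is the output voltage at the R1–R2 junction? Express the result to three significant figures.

V_out ≈ 3.67 V

The load sits in parallel with R2, giving an effective lower resistance R2' = R2·R_L/(R2+R_L) = 3.574 kΩ.
Now apply the divider: V_out = 37.7 × 0.09746 = 3.674 V.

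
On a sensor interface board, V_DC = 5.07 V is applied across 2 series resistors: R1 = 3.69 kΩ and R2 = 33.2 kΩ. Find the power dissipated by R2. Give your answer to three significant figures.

Series current I = V_DC/ΣR = 5.07/36.89 = 0.1374 mA.
V(R2) = I·R = 4.563 V; P = V·I = 4.563 × 0.1374 = 0.6271 mW.

P ≈ 0.627 mW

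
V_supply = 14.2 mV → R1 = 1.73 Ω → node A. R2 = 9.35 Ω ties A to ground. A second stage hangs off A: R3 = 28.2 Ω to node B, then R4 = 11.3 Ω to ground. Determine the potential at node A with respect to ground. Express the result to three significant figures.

Looking into the second stage from A: R3 + R4 = 39.50 Ω appears in parallel with R2.
R2 ‖ (R3+R4) = 7.560 Ω.
First divider: V_A = V_supply · 7.560/(1.73 + 7.560) = 11.56 mV.

V_A ≈ 11.6 mV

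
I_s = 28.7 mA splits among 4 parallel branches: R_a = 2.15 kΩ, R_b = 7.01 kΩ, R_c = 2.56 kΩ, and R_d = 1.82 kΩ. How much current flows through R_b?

I ≈ 2.65 mA

Total conductance ΣG = 1/2.15 + 1/7.01 + 1/2.56 + 1/1.82 = 1.548 (units of 1/kΩ).
R_b takes the fraction G_k/ΣG = 0.1427/1.548 = 0.09216, so I = 28.7 × 0.09216 = 2.645 mA.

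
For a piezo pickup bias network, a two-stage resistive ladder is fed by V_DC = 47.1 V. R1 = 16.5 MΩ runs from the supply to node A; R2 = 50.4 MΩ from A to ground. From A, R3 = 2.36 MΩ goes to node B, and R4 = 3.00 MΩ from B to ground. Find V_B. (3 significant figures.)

V_B ≈ 5.98 V

The second stage (R3 + R4 = 5.360 MΩ) loads node A in parallel with R2.
Effective lower resistance at A: R2 ‖ 5.360 = 4.845 MΩ.
V_A = 47.1 × 4.845/(16.5 + 4.845) = 10.69 V.
Then the unloaded second divider: V_B = V_A × R4/(R3+R4) = 10.69 × 0.5597 = 5.984 V.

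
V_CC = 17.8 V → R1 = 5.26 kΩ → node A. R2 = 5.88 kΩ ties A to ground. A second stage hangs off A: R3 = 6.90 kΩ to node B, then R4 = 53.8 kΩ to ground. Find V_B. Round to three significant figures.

V_B ≈ 7.96 V

Node A sees R2 in parallel with the series input of stage 2, R3 + R4 = 60.70 kΩ.
R2 ‖ (R3+R4) = 5.361 kΩ.
So V_A = 17.8 × 0.5047 = 8.984 V.
Then the unloaded second divider: V_B = V_A × R4/(R3+R4) = 8.984 × 0.8863 = 7.963 V.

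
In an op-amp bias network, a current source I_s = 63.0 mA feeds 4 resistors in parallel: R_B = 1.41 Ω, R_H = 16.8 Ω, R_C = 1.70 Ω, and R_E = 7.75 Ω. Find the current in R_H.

Conductances: ΣG = 1/1.41 + 1/16.8 + 1/1.70 + 1/7.75 = 1.486 (1/Ω).
By the current-divider rule, I = I_s · G_k/ΣG = 63.0 × 0.04006 = 2.524 mA.

I ≈ 2.52 mA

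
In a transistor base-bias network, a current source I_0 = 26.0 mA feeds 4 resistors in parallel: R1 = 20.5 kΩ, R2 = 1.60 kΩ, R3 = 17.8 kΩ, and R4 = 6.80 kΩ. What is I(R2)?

Total conductance ΣG = 1/20.5 + 1/1.60 + 1/17.8 + 1/6.80 = 0.8770 (units of 1/kΩ).
R2 takes the fraction G_k/ΣG = 0.6250/0.8770 = 0.7126, so I = 26.0 × 0.7126 = 18.53 mA.

I ≈ 18.5 mA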